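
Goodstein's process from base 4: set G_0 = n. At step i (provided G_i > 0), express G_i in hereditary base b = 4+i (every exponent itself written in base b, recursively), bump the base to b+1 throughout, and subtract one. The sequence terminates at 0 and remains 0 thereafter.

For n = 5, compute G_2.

i=0: 5 = 4 + 1 (b=4); 4→5: 5 + 1 = 6; 6−1 = 5
i=1: 5 = 5 (b=5); 5→6: 6 = 6; 6−1 = 5

5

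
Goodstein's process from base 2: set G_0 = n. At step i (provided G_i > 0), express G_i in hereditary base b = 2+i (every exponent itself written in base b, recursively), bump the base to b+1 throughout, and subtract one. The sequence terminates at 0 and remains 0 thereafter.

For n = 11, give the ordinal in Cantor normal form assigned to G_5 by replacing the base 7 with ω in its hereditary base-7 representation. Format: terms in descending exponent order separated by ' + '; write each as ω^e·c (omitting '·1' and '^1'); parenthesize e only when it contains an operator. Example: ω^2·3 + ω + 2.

G_0=11  [base 2] 2^(2 + 1) + 2 + 1  →[2↦3]→  3^(3 + 1) + 3 + 1 = 85  −1 ⇒ G_1=84
G_1=84  [base 3] 3^(3 + 1) + 3  →[3↦4]→  4^(4 + 1) + 4 = 1028  −1 ⇒ G_2=1027
G_2=1027  [base 4] 4^(4 + 1) + 3  →[4↦5]→  5^(5 + 1) + 3 = 15628  −1 ⇒ G_3=15627
G_3=15627  [base 5] 5^(5 + 1) + 2  →[5↦6]→  6^(6 + 1) + 2 = 279938  −1 ⇒ G_4=279937
G_4=279937  [base 6] 6^(6 + 1) + 1  →[6↦7]→  7^(7 + 1) + 1 = 5764802  −1 ⇒ G_5=5764801
G_5=5764801  [base 7] 7^(7 + 1)  →[7↦8]→  8^(8 + 1) = 134217728  −1 ⇒ G_6=134217727

ω^(ω + 1)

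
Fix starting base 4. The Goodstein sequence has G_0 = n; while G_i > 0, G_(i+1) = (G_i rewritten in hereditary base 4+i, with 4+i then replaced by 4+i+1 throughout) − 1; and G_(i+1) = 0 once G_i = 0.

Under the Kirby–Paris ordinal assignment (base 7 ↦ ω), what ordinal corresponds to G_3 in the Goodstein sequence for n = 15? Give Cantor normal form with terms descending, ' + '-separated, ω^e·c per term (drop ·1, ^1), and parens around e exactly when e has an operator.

ω·3

base 4: 15 = 3·4 + 3; at 5: 3·5 + 3 = 18; next = 17
base 5: 17 = 3·5 + 2; at 6: 3·6 + 2 = 20; next = 19
base 6: 19 = 3·6 + 1; at 7: 3·7 + 1 = 22; next = 21
base 7: 21 = 3·7; at 8: 3·8 = 24; next = 23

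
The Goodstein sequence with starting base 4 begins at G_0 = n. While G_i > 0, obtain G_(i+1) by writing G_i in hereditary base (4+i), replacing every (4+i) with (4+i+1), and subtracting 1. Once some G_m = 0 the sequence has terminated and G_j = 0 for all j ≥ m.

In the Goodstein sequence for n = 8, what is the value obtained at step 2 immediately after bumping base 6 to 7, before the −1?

8 —HB4→ 2·4 —bump→ 2·5 = 10 —(−1)→ 9
9 —HB5→ 5 + 4 —bump→ 6 + 4 = 10 —(−1)→ 9

10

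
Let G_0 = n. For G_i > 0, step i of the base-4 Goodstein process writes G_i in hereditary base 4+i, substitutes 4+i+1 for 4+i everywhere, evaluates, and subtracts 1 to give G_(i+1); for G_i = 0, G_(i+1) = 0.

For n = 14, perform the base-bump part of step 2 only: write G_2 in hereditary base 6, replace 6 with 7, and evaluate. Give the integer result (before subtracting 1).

G_0=14  [base 4] 3·4 + 2  →[4↦5]→  3·5 + 2 = 17  −1 ⇒ G_1=16
G_1=16  [base 5] 3·5 + 1  →[5↦6]→  3·6 + 1 = 19  −1 ⇒ G_2=18
G_2=18  [base 6] 3·6  →[6↦7]→  3·7 = 21  −1 ⇒ G_3=20

21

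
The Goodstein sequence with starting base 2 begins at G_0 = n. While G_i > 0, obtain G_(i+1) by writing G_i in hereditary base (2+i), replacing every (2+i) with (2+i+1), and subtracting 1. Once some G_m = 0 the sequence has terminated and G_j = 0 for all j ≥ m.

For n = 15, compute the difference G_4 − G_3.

307841

step 0: 15 = 2^(2 + 1) + 2^2 + 2 + 1; sub 3 for 2: 3^(3 + 1) + 3^3 + 3 + 1; = 112; G_1 = 112−1 = 111
step 1: 111 = 3^(3 + 1) + 3^3 + 3; sub 4 for 3: 4^(4 + 1) + 4^4 + 4; = 1284; G_2 = 1284−1 = 1283
step 2: 1283 = 4^(4 + 1) + 4^4 + 3; sub 5 for 4: 5^(5 + 1) + 5^5 + 3; = 18753; G_3 = 18753−1 = 18752
step 3: 18752 = 5^(5 + 1) + 5^5 + 2; sub 6 for 5: 6^(6 + 1) + 6^6 + 2; = 326594; G_4 = 326594−1 = 326593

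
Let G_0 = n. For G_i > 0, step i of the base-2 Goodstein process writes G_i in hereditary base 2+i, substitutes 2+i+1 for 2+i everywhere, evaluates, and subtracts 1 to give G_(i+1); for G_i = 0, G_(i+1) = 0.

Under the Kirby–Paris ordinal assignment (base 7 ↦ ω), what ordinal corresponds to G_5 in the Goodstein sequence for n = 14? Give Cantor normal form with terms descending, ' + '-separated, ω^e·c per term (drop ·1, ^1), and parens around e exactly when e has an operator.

ω^(ω + 1) + ω^5·5 + ω^4·5 + ω^3·5 + ω^2·5 + ω·5 + 4

base 2: 14 = 2^(2 + 1) + 2^2 + 2; at 3: 3^(3 + 1) + 3^3 + 3 = 111; next = 110
base 3: 110 = 3^(3 + 1) + 3^3 + 2; at 4: 4^(4 + 1) + 4^4 + 2 = 1282; next = 1281
base 4: 1281 = 4^(4 + 1) + 4^4 + 1; at 5: 5^(5 + 1) + 5^5 + 1 = 18751; next = 18750
base 5: 18750 = 5^(5 + 1) + 5^5; at 6: 6^(6 + 1) + 6^6 = 326592; next = 326591
base 6: 326591 = 6^(6 + 1) + 5·6^5 + 5·6^4 + 5·6^3 + 5·6^2 + 5·6 + 5; at 7: 7^(7 + 1) + 5·7^5 + 5·7^4 + 5·7^3 + 5·7^2 + 5·7 + 5 = 5862841; next = 5862840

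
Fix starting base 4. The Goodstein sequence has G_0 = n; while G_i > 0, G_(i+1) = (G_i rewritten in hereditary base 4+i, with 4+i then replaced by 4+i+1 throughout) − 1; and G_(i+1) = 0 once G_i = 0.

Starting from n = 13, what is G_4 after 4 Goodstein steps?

13 —HB4→ 3·4 + 1 —bump→ 3·5 + 1 = 16 —(−1)→ 15
15 —HB5→ 3·5 —bump→ 3·6 = 18 —(−1)→ 17
17 —HB6→ 2·6 + 5 —bump→ 2·7 + 5 = 19 —(−1)→ 18
18 —HB7→ 2·7 + 4 —bump→ 2·8 + 4 = 20 —(−1)→ 19
19 —HB8→ 2·8 + 3 —bump→ 2·9 + 3 = 21 —(−1)→ 20

19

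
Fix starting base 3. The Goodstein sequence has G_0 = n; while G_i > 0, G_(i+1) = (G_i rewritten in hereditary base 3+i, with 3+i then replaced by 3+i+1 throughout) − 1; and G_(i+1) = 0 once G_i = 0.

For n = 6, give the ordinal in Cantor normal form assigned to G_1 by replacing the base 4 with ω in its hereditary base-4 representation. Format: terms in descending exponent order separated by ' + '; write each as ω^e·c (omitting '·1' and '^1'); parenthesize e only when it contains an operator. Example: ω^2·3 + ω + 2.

i=0: 6 = 2·3 (b=3); 3→4: 2·4 = 8; 8−1 = 7
i=1: 7 = 4 + 3 (b=4); 4→5: 5 + 3 = 8; 8−1 = 7

ω + 3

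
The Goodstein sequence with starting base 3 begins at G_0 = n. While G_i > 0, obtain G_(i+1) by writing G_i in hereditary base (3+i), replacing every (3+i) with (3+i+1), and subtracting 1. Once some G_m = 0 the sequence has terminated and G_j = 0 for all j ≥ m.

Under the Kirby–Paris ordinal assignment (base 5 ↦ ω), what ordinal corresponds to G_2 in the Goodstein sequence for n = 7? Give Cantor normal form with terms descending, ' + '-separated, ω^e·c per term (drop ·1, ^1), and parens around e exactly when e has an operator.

(0) 7|_3 = 2·3 + 1 ↦ 2·4 + 1|_4 = 9 ⇒ 8
(1) 8|_4 = 2·4 ↦ 2·5|_5 = 10 ⇒ 9

ω + 4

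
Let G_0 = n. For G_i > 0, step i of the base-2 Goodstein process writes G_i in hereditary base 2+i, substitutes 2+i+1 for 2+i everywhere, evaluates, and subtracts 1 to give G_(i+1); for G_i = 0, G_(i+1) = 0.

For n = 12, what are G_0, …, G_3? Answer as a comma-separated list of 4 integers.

12, 107, 1065, 15685

step 0: 12 = 2^(2 + 1) + 2^2; sub 3 for 2: 3^(3 + 1) + 3^3; = 108; G_1 = 108−1 = 107
step 1: 107 = 3^(3 + 1) + 2·3^2 + 2·3 + 2; sub 4 for 3: 4^(4 + 1) + 2·4^2 + 2·4 + 2; = 1066; G_2 = 1066−1 = 1065
step 2: 1065 = 4^(4 + 1) + 2·4^2 + 2·4 + 1; sub 5 for 4: 5^(5 + 1) + 2·5^2 + 2·5 + 1; = 15686; G_3 = 15686−1 = 15685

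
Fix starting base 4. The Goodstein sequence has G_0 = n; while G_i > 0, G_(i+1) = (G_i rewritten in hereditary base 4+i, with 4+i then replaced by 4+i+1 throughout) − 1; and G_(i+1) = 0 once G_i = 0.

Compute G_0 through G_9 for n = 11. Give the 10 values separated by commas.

step 0: 11 = 2·4 + 3; sub 5 for 4: 2·5 + 3; = 13; G_1 = 13−1 = 12
step 1: 12 = 2·5 + 2; sub 6 for 5: 2·6 + 2; = 14; G_2 = 14−1 = 13
step 2: 13 = 2·6 + 1; sub 7 for 6: 2·7 + 1; = 15; G_3 = 15−1 = 14
step 3: 14 = 2·7; sub 8 for 7: 2·8; = 16; G_4 = 16−1 = 15
step 4: 15 = 8 + 7; sub 9 for 8: 9 + 7; = 16; G_5 = 16−1 = 15
step 5: 15 = 9 + 6; sub 10 for 9: 10 + 6; = 16; G_6 = 16−1 = 15
step 6: 15 = 10 + 5; sub 11 for 10: 11 + 5; = 16; G_7 = 16−1 = 15
step 7: 15 = 11 + 4; sub 12 for 11: 12 + 4; = 16; G_8 = 16−1 = 15
step 8: 15 = 12 + 3; sub 13 for 12: 13 + 3; = 16; G_9 = 16−1 = 15

11, 12, 13, 14, 15, 15, 15, 15, 15, 15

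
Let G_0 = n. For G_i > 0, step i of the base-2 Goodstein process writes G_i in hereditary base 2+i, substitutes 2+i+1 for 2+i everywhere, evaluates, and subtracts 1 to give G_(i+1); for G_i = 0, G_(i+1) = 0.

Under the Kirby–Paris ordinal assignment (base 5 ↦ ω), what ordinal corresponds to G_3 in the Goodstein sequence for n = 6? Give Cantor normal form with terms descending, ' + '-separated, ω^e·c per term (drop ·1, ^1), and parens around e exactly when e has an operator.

ω^ω

step 0: 6 = 2^2 + 2; sub 3 for 2: 3^3 + 3; = 30; G_1 = 30−1 = 29
step 1: 29 = 3^3 + 2; sub 4 for 3: 4^4 + 2; = 258; G_2 = 258−1 = 257
step 2: 257 = 4^4 + 1; sub 5 for 4: 5^5 + 1; = 3126; G_3 = 3126−1 = 3125
step 3: 3125 = 5^5; sub 6 for 5: 6^6; = 46656; G_4 = 46656−1 = 46655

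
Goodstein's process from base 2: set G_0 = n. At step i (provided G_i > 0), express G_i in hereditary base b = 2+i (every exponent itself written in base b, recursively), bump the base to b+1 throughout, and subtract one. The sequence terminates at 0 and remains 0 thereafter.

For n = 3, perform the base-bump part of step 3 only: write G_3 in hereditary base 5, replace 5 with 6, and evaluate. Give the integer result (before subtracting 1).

G_0 = 3. HB_2(3) = 2 + 1. Bump = 4. G_1 = 3.
G_1 = 3. HB_3(3) = 3. Bump = 4. G_2 = 3.
G_2 = 3. HB_4(3) = 3. Bump = 3. G_3 = 2.
G_3 = 2. HB_5(2) = 2. Bump = 2. G_4 = 1.

2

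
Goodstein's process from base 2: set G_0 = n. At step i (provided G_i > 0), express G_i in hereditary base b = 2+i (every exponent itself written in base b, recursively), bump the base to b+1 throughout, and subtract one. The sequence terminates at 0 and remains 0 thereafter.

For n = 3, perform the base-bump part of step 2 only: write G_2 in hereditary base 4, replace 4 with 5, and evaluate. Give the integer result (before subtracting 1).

3

(0) 3|_2 = 2 + 1 ↦ 3 + 1|_3 = 4 ⇒ 3
(1) 3|_3 = 3 ↦ 4|_4 = 4 ⇒ 3
(2) 3|_4 = 3 ↦ 3|_5 = 3 ⇒ 2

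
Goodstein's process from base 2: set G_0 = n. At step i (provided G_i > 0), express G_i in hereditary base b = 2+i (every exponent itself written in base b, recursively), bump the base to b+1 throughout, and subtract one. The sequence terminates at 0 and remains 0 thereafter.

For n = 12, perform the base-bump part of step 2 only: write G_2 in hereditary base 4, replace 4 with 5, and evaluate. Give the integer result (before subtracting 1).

G_0=12  [base 2] 2^(2 + 1) + 2^2  →[2↦3]→  3^(3 + 1) + 3^3 = 108  −1 ⇒ G_1=107
G_1=107  [base 3] 3^(3 + 1) + 2·3^2 + 2·3 + 2  →[3↦4]→  4^(4 + 1) + 2·4^2 + 2·4 + 2 = 1066  −1 ⇒ G_2=1065
G_2=1065  [base 4] 4^(4 + 1) + 2·4^2 + 2·4 + 1  →[4↦5]→  5^(5 + 1) + 2·5^2 + 2·5 + 1 = 15686  −1 ⇒ G_3=15685

15686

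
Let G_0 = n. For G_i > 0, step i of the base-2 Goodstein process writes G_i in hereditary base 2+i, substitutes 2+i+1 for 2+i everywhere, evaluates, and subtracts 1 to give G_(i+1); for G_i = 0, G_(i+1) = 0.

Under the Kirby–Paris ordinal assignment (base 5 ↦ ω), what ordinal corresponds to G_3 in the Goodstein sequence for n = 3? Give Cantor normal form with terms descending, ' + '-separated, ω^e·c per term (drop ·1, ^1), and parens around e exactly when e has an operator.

(0) 3|_2 = 2 + 1 ↦ 3 + 1|_3 = 4 ⇒ 3
(1) 3|_3 = 3 ↦ 4|_4 = 4 ⇒ 3
(2) 3|_4 = 3 ↦ 3|_5 = 3 ⇒ 2
(3) 2|_5 = 2 ↦ 2|_6 = 2 ⇒ 1

2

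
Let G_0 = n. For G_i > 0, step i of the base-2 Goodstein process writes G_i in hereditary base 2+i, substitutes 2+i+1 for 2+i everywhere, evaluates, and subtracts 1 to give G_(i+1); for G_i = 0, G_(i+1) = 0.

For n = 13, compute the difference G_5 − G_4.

5485287

i=0: 13 = 2^(2 + 1) + 2^2 + 1 (b=2); 2→3: 3^(3 + 1) + 3^3 + 1 = 109; 109−1 = 108
i=1: 108 = 3^(3 + 1) + 3^3 (b=3); 3→4: 4^(4 + 1) + 4^4 = 1280; 1280−1 = 1279
i=2: 1279 = 4^(4 + 1) + 3·4^3 + 3·4^2 + 3·4 + 3 (b=4); 4→5: 5^(5 + 1) + 3·5^3 + 3·5^2 + 3·5 + 3 = 16093; 16093−1 = 16092
i=3: 16092 = 5^(5 + 1) + 3·5^3 + 3·5^2 + 3·5 + 2 (b=5); 5→6: 6^(6 + 1) + 3·6^3 + 3·6^2 + 3·6 + 2 = 280712; 280712−1 = 280711
i=4: 280711 = 6^(6 + 1) + 3·6^3 + 3·6^2 + 3·6 + 1 (b=6); 6→7: 7^(7 + 1) + 3·7^3 + 3·7^2 + 3·7 + 1 = 5765999; 5765999−1 = 5765998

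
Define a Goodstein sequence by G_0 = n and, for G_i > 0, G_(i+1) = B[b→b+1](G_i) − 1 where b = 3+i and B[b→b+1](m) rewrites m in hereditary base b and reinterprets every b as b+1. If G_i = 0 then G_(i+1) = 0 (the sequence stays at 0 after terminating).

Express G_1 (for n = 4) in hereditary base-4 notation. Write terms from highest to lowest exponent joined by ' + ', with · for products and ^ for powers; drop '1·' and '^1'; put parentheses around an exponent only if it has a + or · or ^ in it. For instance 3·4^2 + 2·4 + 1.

4

(0) 4|_3 = 3 + 1 ↦ 4 + 1|_4 = 5 ⇒ 4
(1) 4|_4 = 4 ↦ 5|_5 = 5 ⇒ 4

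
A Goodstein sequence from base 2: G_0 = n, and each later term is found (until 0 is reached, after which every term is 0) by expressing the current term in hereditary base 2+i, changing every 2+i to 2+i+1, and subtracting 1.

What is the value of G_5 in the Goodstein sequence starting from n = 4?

109

base 2: 4 = 2^2; at 3: 3^3 = 27; next = 26
base 3: 26 = 2·3^2 + 2·3 + 2; at 4: 2·4^2 + 2·4 + 2 = 42; next = 41
base 4: 41 = 2·4^2 + 2·4 + 1; at 5: 2·5^2 + 2·5 + 1 = 61; next = 60
base 5: 60 = 2·5^2 + 2·5; at 6: 2·6^2 + 2·6 = 84; next = 83
base 6: 83 = 2·6^2 + 6 + 5; at 7: 2·7^2 + 7 + 5 = 110; next = 109
base 7: 109 = 2·7^2 + 7 + 4; at 8: 2·8^2 + 8 + 4 = 140; next = 139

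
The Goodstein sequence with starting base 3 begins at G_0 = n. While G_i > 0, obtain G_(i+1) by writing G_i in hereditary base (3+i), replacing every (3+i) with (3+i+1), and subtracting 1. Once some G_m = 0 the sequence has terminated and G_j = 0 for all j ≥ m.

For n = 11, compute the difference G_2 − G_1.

G_0=11  [base 3] 3^2 + 2  →[3↦4]→  4^2 + 2 = 18  −1 ⇒ G_1=17
G_1=17  [base 4] 4^2 + 1  →[4↦5]→  5^2 + 1 = 26  −1 ⇒ G_2=25

8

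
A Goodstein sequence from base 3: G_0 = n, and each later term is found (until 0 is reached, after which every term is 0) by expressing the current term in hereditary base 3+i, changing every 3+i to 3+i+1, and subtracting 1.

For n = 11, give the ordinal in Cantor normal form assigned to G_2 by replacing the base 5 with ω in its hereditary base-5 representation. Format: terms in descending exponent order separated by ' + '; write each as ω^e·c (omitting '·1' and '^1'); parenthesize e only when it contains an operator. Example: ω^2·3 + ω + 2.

i=0: 11 = 3^2 + 2 (b=3); 3→4: 4^2 + 2 = 18; 18−1 = 17
i=1: 17 = 4^2 + 1 (b=4); 4→5: 5^2 + 1 = 26; 26−1 = 25
i=2: 25 = 5^2 (b=5); 5→6: 6^2 = 36; 36−1 = 35

ω^2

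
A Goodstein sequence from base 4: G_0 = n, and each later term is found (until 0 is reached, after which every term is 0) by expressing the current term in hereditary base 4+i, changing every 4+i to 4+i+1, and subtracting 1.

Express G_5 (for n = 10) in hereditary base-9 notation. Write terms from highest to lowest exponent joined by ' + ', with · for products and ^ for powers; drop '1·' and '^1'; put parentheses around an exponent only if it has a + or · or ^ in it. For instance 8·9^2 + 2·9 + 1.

9 + 4

base 4: 10 = 2·4 + 2; at 5: 2·5 + 2 = 12; next = 11
base 5: 11 = 2·5 + 1; at 6: 2·6 + 1 = 13; next = 12
base 6: 12 = 2·6; at 7: 2·7 = 14; next = 13
base 7: 13 = 7 + 6; at 8: 8 + 6 = 14; next = 13
base 8: 13 = 8 + 5; at 9: 9 + 5 = 14; next = 13
base 9: 13 = 9 + 4; at 10: 10 + 4 = 14; next = 13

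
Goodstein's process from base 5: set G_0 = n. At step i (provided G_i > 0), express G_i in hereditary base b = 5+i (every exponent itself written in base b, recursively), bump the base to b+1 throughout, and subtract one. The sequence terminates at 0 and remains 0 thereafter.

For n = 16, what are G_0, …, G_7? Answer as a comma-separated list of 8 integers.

G_0 = 16. HB_5(16) = 3·5 + 1. Bump = 19. G_1 = 18.
G_1 = 18. HB_6(18) = 3·6. Bump = 21. G_2 = 20.
G_2 = 20. HB_7(20) = 2·7 + 6. Bump = 22. G_3 = 21.
G_3 = 21. HB_8(21) = 2·8 + 5. Bump = 23. G_4 = 22.
G_4 = 22. HB_9(22) = 2·9 + 4. Bump = 24. G_5 = 23.
G_5 = 23. HB_10(23) = 2·10 + 3. Bump = 25. G_6 = 24.
G_6 = 24. HB_11(24) = 2·11 + 2. Bump = 26. G_7 = 25.

16, 18, 20, 21, 22, 23, 24, 25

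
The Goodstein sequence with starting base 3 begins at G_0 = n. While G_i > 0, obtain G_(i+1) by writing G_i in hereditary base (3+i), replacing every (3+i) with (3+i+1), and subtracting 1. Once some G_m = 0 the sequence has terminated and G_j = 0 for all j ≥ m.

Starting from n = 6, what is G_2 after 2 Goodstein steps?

step 0: 6 = 2·3; sub 4 for 3: 2·4; = 8; G_1 = 8−1 = 7
step 1: 7 = 4 + 3; sub 5 for 4: 5 + 3; = 8; G_2 = 8−1 = 7
step 2: 7 = 5 + 2; sub 6 for 5: 6 + 2; = 8; G_3 = 8−1 = 7

7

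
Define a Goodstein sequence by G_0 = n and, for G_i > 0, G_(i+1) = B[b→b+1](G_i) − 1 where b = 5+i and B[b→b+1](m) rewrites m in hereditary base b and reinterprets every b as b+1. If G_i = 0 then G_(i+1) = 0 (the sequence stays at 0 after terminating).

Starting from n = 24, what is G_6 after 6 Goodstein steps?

41

i=0: 24 = 4·5 + 4 (b=5); 5→6: 4·6 + 4 = 28; 28−1 = 27
i=1: 27 = 4·6 + 3 (b=6); 6→7: 4·7 + 3 = 31; 31−1 = 30
i=2: 30 = 4·7 + 2 (b=7); 7→8: 4·8 + 2 = 34; 34−1 = 33
i=3: 33 = 4·8 + 1 (b=8); 8→9: 4·9 + 1 = 37; 37−1 = 36
i=4: 36 = 4·9 (b=9); 9→10: 4·10 = 40; 40−1 = 39
i=5: 39 = 3·10 + 9 (b=10); 10→11: 3·11 + 9 = 42; 42−1 = 41
i=6: 41 = 3·11 + 8 (b=11); 11→12: 3·12 + 8 = 44; 44−1 = 43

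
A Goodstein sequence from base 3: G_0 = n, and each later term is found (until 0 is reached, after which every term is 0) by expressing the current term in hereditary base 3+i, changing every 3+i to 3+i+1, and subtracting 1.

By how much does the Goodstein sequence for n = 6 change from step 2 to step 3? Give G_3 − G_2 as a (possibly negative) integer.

i=0: 6 = 2·3 (b=3); 3→4: 2·4 = 8; 8−1 = 7
i=1: 7 = 4 + 3 (b=4); 4→5: 5 + 3 = 8; 8−1 = 7
i=2: 7 = 5 + 2 (b=5); 5→6: 6 + 2 = 8; 8−1 = 7

0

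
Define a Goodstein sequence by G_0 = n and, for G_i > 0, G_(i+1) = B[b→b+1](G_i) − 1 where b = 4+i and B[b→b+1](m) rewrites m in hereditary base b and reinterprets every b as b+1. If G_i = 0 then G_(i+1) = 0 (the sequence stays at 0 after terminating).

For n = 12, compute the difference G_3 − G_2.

base 4: 12 = 3·4; at 5: 3·5 = 15; next = 14
base 5: 14 = 2·5 + 4; at 6: 2·6 + 4 = 16; next = 15
base 6: 15 = 2·6 + 3; at 7: 2·7 + 3 = 17; next = 16

1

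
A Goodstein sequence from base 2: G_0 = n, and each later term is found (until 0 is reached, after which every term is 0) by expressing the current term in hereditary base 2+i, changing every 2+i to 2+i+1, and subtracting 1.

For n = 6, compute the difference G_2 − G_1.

[0] 6 ≡ 2^2 + 2 (base 2). Lift 3: 30. −1: 29.
[1] 29 ≡ 3^3 + 2 (base 3). Lift 4: 258. −1: 257.

228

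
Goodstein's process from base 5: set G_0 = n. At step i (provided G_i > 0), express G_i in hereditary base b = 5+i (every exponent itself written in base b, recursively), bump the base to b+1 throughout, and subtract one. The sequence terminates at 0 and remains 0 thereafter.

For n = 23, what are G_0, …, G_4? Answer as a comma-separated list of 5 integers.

23, 26, 29, 32, 35

base 5: 23 = 4·5 + 3; at 6: 4·6 + 3 = 27; next = 26
base 6: 26 = 4·6 + 2; at 7: 4·7 + 2 = 30; next = 29
base 7: 29 = 4·7 + 1; at 8: 4·8 + 1 = 33; next = 32
base 8: 32 = 4·8; at 9: 4·9 = 36; next = 35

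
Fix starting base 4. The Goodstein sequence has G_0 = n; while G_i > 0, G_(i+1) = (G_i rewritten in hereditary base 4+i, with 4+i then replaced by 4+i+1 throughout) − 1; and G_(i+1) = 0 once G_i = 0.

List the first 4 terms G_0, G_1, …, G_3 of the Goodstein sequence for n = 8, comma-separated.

[0] 8 ≡ 2·4 (base 4). Lift 5: 10. −1: 9.
[1] 9 ≡ 5 + 4 (base 5). Lift 6: 10. −1: 9.
[2] 9 ≡ 6 + 3 (base 6). Lift 7: 10. −1: 9.

8, 9, 9, 9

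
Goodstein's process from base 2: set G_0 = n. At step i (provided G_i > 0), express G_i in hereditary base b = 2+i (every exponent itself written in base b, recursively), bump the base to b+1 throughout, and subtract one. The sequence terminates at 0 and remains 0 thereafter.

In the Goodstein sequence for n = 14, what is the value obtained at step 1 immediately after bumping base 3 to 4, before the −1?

14 —HB2→ 2^(2 + 1) + 2^2 + 2 —bump→ 3^(3 + 1) + 3^3 + 3 = 111 —(−1)→ 110
110 —HB3→ 3^(3 + 1) + 3^3 + 2 —bump→ 4^(4 + 1) + 4^4 + 2 = 1282 —(−1)→ 1281

1282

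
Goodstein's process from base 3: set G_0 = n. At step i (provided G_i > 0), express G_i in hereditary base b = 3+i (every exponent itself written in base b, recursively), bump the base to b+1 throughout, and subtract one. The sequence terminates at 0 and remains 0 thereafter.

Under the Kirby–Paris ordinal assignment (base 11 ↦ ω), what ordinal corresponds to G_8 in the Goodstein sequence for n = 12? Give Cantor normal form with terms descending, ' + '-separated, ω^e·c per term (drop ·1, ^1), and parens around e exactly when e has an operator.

ω·7 + 4

G_0=12  [base 3] 3^2 + 3  →[3↦4]→  4^2 + 4 = 20  −1 ⇒ G_1=19
G_1=19  [base 4] 4^2 + 3  →[4↦5]→  5^2 + 3 = 28  −1 ⇒ G_2=27
G_2=27  [base 5] 5^2 + 2  →[5↦6]→  6^2 + 2 = 38  −1 ⇒ G_3=37
G_3=37  [base 6] 6^2 + 1  →[6↦7]→  7^2 + 1 = 50  −1 ⇒ G_4=49
G_4=49  [base 7] 7^2  →[7↦8]→  8^2 = 64  −1 ⇒ G_5=63
G_5=63  [base 8] 7·8 + 7  →[8↦9]→  7·9 + 7 = 70  −1 ⇒ G_6=69
G_6=69  [base 9] 7·9 + 6  →[9↦10]→  7·10 + 6 = 76  −1 ⇒ G_7=75
G_7=75  [base 10] 7·10 + 5  →[10↦11]→  7·11 + 5 = 82  −1 ⇒ G_8=81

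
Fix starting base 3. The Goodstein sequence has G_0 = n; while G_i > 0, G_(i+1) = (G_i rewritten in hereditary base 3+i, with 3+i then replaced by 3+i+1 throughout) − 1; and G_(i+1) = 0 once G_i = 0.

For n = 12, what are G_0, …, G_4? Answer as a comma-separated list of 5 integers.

i=0: 12 = 3^2 + 3 (b=3); 3→4: 4^2 + 4 = 20; 20−1 = 19
i=1: 19 = 4^2 + 3 (b=4); 4→5: 5^2 + 3 = 28; 28−1 = 27
i=2: 27 = 5^2 + 2 (b=5); 5→6: 6^2 + 2 = 38; 38−1 = 37
i=3: 37 = 6^2 + 1 (b=6); 6→7: 7^2 + 1 = 50; 50−1 = 49

12, 19, 27, 37, 49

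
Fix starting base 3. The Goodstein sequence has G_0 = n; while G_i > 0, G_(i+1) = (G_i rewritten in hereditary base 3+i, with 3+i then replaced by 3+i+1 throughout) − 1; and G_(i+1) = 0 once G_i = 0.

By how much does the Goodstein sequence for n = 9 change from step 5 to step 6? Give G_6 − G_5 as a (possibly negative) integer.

step 0: 9 = 3^2; sub 4 for 3: 4^2; = 16; G_1 = 16−1 = 15
step 1: 15 = 3·4 + 3; sub 5 for 4: 3·5 + 3; = 18; G_2 = 18−1 = 17
step 2: 17 = 3·5 + 2; sub 6 for 5: 3·6 + 2; = 20; G_3 = 20−1 = 19
step 3: 19 = 3·6 + 1; sub 7 for 6: 3·7 + 1; = 22; G_4 = 22−1 = 21
step 4: 21 = 3·7; sub 8 for 7: 3·8; = 24; G_5 = 24−1 = 23
step 5: 23 = 2·8 + 7; sub 9 for 8: 2·9 + 7; = 25; G_6 = 25−1 = 24

1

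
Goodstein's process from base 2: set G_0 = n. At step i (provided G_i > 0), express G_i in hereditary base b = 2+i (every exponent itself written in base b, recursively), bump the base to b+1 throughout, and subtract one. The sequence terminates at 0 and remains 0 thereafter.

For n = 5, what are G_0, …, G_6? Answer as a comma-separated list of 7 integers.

5, 27, 255, 467, 775, 1197, 1751

5 —HB2→ 2^2 + 1 —bump→ 3^3 + 1 = 28 —(−1)→ 27
27 —HB3→ 3^3 —bump→ 4^4 = 256 —(−1)→ 255
255 —HB4→ 3·4^3 + 3·4^2 + 3·4 + 3 —bump→ 3·5^3 + 3·5^2 + 3·5 + 3 = 468 —(−1)→ 467
467 —HB5→ 3·5^3 + 3·5^2 + 3·5 + 2 —bump→ 3·6^3 + 3·6^2 + 3·6 + 2 = 776 —(−1)→ 775
775 —HB6→ 3·6^3 + 3·6^2 + 3·6 + 1 —bump→ 3·7^3 + 3·7^2 + 3·7 + 1 = 1198 —(−1)→ 1197
1197 —HB7→ 3·7^3 + 3·7^2 + 3·7 —bump→ 3·8^3 + 3·8^2 + 3·8 = 1752 —(−1)→ 1751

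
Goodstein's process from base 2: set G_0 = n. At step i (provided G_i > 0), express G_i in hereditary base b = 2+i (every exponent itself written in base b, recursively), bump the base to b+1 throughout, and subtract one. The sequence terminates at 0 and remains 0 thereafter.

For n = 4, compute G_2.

i=0: 4 = 2^2 (b=2); 2→3: 3^3 = 27; 27−1 = 26
i=1: 26 = 2·3^2 + 2·3 + 2 (b=3); 3→4: 2·4^2 + 2·4 + 2 = 42; 42−1 = 41

41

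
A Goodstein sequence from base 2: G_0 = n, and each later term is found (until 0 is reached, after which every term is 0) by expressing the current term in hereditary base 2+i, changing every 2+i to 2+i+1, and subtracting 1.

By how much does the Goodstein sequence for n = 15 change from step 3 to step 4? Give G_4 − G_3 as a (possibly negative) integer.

G_0 = 15. HB_2(15) = 2^(2 + 1) + 2^2 + 2 + 1. Bump = 112. G_1 = 111.
G_1 = 111. HB_3(111) = 3^(3 + 1) + 3^3 + 3. Bump = 1284. G_2 = 1283.
G_2 = 1283. HB_4(1283) = 4^(4 + 1) + 4^4 + 3. Bump = 18753. G_3 = 18752.
G_3 = 18752. HB_5(18752) = 5^(5 + 1) + 5^5 + 2. Bump = 326594. G_4 = 326593.

307841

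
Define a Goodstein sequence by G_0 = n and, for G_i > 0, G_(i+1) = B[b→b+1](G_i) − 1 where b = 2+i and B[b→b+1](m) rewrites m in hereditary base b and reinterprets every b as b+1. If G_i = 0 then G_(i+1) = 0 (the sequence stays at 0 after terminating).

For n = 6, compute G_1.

29

6 —HB2→ 2^2 + 2 —bump→ 3^3 + 3 = 30 —(−1)→ 29
29 —HB3→ 3^3 + 2 —bump→ 4^4 + 2 = 258 —(−1)→ 257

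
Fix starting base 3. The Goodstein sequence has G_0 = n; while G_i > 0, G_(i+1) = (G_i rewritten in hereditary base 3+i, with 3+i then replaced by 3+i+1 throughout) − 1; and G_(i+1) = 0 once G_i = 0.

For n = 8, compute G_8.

[0] 8 ≡ 2·3 + 2 (base 3). Lift 4: 10. −1: 9.
[1] 9 ≡ 2·4 + 1 (base 4). Lift 5: 11. −1: 10.
[2] 10 ≡ 2·5 (base 5). Lift 6: 12. −1: 11.
[3] 11 ≡ 6 + 5 (base 6). Lift 7: 12. −1: 11.
[4] 11 ≡ 7 + 4 (base 7). Lift 8: 12. −1: 11.
[5] 11 ≡ 8 + 3 (base 8). Lift 9: 12. −1: 11.
[6] 11 ≡ 9 + 2 (base 9). Lift 10: 12. −1: 11.
[7] 11 ≡ 10 + 1 (base 10). Lift 11: 12. −1: 11.

11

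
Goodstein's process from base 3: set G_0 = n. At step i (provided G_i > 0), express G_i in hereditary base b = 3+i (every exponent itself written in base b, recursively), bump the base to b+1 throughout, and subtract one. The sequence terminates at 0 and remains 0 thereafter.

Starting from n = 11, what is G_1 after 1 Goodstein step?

17

step 0: 11 = 3^2 + 2; sub 4 for 3: 4^2 + 2; = 18; G_1 = 18−1 = 17
step 1: 17 = 4^2 + 1; sub 5 for 4: 5^2 + 1; = 26; G_2 = 26−1 = 25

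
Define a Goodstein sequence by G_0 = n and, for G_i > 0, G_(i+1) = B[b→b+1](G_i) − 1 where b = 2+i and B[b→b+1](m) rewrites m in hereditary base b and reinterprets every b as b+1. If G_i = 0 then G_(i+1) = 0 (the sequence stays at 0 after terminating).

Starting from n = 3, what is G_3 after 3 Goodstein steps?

[0] 3 ≡ 2 + 1 (base 2). Lift 3: 4. −1: 3.
[1] 3 ≡ 3 (base 3). Lift 4: 4. −1: 3.
[2] 3 ≡ 3 (base 4). Lift 5: 3. −1: 2.

2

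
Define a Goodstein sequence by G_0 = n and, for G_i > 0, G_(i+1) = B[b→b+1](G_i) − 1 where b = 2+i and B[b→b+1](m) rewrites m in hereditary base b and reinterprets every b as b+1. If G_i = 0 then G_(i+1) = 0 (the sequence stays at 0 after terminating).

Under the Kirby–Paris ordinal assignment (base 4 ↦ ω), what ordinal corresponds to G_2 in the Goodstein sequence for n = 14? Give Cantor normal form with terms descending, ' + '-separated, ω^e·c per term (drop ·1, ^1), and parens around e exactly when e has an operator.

ω^(ω + 1) + ω^ω + 1

[0] 14 ≡ 2^(2 + 1) + 2^2 + 2 (base 2). Lift 3: 111. −1: 110.
[1] 110 ≡ 3^(3 + 1) + 3^3 + 2 (base 3). Lift 4: 1282. −1: 1281.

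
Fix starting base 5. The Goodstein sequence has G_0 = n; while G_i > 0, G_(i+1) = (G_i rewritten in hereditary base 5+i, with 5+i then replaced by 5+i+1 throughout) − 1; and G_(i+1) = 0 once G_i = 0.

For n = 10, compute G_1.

11

G_0 = 10. HB_5(10) = 2·5. Bump = 12. G_1 = 11.
G_1 = 11. HB_6(11) = 6 + 5. Bump = 12. G_2 = 11.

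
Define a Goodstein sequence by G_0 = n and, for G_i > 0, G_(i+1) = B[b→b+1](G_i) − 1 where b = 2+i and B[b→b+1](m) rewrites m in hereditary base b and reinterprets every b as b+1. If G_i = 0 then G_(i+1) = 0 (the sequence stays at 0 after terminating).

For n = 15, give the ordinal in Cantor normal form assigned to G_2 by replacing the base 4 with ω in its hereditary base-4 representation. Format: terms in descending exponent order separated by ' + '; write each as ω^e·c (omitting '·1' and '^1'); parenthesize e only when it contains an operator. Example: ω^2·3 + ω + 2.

ω^(ω + 1) + ω^ω + 3

G_0=15  [base 2] 2^(2 + 1) + 2^2 + 2 + 1  →[2↦3]→  3^(3 + 1) + 3^3 + 3 + 1 = 112  −1 ⇒ G_1=111
G_1=111  [base 3] 3^(3 + 1) + 3^3 + 3  →[3↦4]→  4^(4 + 1) + 4^4 + 4 = 1284  −1 ⇒ G_2=1283
G_2=1283  [base 4] 4^(4 + 1) + 4^4 + 3  →[4↦5]→  5^(5 + 1) + 5^5 + 3 = 18753  −1 ⇒ G_3=18752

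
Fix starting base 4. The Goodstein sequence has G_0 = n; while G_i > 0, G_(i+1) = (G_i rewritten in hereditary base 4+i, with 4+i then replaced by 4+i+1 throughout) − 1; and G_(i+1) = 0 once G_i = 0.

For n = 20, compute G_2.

step 0: 20 = 4^2 + 4; sub 5 for 4: 5^2 + 5; = 30; G_1 = 30−1 = 29
step 1: 29 = 5^2 + 4; sub 6 for 5: 6^2 + 4; = 40; G_2 = 40−1 = 39
step 2: 39 = 6^2 + 3; sub 7 for 6: 7^2 + 3; = 52; G_3 = 52−1 = 51

39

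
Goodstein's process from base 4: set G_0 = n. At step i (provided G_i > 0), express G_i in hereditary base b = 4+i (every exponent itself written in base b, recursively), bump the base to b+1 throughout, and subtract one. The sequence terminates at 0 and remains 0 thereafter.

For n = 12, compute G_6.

(0) 12|_4 = 3·4 ↦ 3·5|_5 = 15 ⇒ 14
(1) 14|_5 = 2·5 + 4 ↦ 2·6 + 4|_6 = 16 ⇒ 15
(2) 15|_6 = 2·6 + 3 ↦ 2·7 + 3|_7 = 17 ⇒ 16
(3) 16|_7 = 2·7 + 2 ↦ 2·8 + 2|_8 = 18 ⇒ 17
(4) 17|_8 = 2·8 + 1 ↦ 2·9 + 1|_9 = 19 ⇒ 18
(5) 18|_9 = 2·9 ↦ 2·10|_10 = 20 ⇒ 19

19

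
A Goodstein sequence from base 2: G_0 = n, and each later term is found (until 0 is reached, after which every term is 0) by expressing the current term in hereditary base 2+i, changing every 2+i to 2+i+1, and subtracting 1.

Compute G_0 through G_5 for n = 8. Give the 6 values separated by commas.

i=0: 8 = 2^(2 + 1) (b=2); 2→3: 3^(3 + 1) = 81; 81−1 = 80
i=1: 80 = 2·3^3 + 2·3^2 + 2·3 + 2 (b=3); 3→4: 2·4^4 + 2·4^2 + 2·4 + 2 = 554; 554−1 = 553
i=2: 553 = 2·4^4 + 2·4^2 + 2·4 + 1 (b=4); 4→5: 2·5^5 + 2·5^2 + 2·5 + 1 = 6311; 6311−1 = 6310
i=3: 6310 = 2·5^5 + 2·5^2 + 2·5 (b=5); 5→6: 2·6^6 + 2·6^2 + 2·6 = 93396; 93396−1 = 93395
i=4: 93395 = 2·6^6 + 2·6^2 + 6 + 5 (b=6); 6→7: 2·7^7 + 2·7^2 + 7 + 5 = 1647196; 1647196−1 = 1647195

8, 80, 553, 6310, 93395, 1647195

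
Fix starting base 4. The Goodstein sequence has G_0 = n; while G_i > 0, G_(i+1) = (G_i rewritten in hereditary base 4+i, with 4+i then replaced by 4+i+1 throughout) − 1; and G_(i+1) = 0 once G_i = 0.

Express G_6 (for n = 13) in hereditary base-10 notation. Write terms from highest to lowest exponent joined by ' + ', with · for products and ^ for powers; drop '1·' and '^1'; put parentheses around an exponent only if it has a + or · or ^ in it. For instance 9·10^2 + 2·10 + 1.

G_0 = 13. HB_4(13) = 3·4 + 1. Bump = 16. G_1 = 15.
G_1 = 15. HB_5(15) = 3·5. Bump = 18. G_2 = 17.
G_2 = 17. HB_6(17) = 2·6 + 5. Bump = 19. G_3 = 18.
G_3 = 18. HB_7(18) = 2·7 + 4. Bump = 20. G_4 = 19.
G_4 = 19. HB_8(19) = 2·8 + 3. Bump = 21. G_5 = 20.
G_5 = 20. HB_9(20) = 2·9 + 2. Bump = 22. G_6 = 21.
G_6 = 21. HB_10(21) = 2·10 + 1. Bump = 23. G_7 = 22.

2·10 + 1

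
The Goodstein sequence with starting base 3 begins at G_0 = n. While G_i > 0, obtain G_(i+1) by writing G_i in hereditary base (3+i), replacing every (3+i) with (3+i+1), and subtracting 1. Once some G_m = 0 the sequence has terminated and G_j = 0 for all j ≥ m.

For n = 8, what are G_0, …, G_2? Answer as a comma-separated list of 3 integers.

8, 9, 10

base 3: 8 = 2·3 + 2; at 4: 2·4 + 2 = 10; next = 9
base 4: 9 = 2·4 + 1; at 5: 2·5 + 1 = 11; next = 10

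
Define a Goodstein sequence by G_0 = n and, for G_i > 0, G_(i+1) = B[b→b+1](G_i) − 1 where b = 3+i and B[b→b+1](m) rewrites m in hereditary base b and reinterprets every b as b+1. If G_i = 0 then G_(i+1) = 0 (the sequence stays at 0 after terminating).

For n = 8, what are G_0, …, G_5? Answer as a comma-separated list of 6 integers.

[0] 8 ≡ 2·3 + 2 (base 3). Lift 4: 10. −1: 9.
[1] 9 ≡ 2·4 + 1 (base 4). Lift 5: 11. −1: 10.
[2] 10 ≡ 2·5 (base 5). Lift 6: 12. −1: 11.
[3] 11 ≡ 6 + 5 (base 6). Lift 7: 12. −1: 11.
[4] 11 ≡ 7 + 4 (base 7). Lift 8: 12. −1: 11.

8, 9, 10, 11, 11, 11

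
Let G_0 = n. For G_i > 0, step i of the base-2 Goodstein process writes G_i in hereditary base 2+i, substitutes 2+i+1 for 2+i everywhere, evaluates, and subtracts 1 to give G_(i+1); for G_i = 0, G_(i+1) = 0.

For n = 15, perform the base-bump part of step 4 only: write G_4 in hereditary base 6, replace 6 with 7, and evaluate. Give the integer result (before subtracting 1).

base 2: 15 = 2^(2 + 1) + 2^2 + 2 + 1; at 3: 3^(3 + 1) + 3^3 + 3 + 1 = 112; next = 111
base 3: 111 = 3^(3 + 1) + 3^3 + 3; at 4: 4^(4 + 1) + 4^4 + 4 = 1284; next = 1283
base 4: 1283 = 4^(4 + 1) + 4^4 + 3; at 5: 5^(5 + 1) + 5^5 + 3 = 18753; next = 18752
base 5: 18752 = 5^(5 + 1) + 5^5 + 2; at 6: 6^(6 + 1) + 6^6 + 2 = 326594; next = 326593
base 6: 326593 = 6^(6 + 1) + 6^6 + 1; at 7: 7^(7 + 1) + 7^7 + 1 = 6588345; next = 6588344

6588345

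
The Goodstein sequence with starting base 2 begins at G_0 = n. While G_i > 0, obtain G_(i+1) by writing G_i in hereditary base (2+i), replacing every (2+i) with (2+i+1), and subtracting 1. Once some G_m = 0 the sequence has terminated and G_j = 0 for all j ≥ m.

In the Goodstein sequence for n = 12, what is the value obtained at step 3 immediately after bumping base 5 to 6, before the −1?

base 2: 12 = 2^(2 + 1) + 2^2; at 3: 3^(3 + 1) + 3^3 = 108; next = 107
base 3: 107 = 3^(3 + 1) + 2·3^2 + 2·3 + 2; at 4: 4^(4 + 1) + 2·4^2 + 2·4 + 2 = 1066; next = 1065
base 4: 1065 = 4^(4 + 1) + 2·4^2 + 2·4 + 1; at 5: 5^(5 + 1) + 2·5^2 + 2·5 + 1 = 15686; next = 15685
base 5: 15685 = 5^(5 + 1) + 2·5^2 + 2·5; at 6: 6^(6 + 1) + 2·6^2 + 2·6 = 280020; next = 280019

280020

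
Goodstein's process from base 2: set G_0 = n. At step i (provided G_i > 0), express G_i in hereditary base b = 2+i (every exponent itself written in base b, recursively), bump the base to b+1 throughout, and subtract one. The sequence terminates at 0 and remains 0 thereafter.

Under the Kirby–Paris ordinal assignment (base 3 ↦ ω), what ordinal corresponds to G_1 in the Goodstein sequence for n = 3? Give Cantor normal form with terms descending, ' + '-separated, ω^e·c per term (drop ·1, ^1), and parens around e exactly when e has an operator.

[0] 3 ≡ 2 + 1 (base 2). Lift 3: 4. −1: 3.
[1] 3 ≡ 3 (base 3). Lift 4: 4. −1: 3.

ω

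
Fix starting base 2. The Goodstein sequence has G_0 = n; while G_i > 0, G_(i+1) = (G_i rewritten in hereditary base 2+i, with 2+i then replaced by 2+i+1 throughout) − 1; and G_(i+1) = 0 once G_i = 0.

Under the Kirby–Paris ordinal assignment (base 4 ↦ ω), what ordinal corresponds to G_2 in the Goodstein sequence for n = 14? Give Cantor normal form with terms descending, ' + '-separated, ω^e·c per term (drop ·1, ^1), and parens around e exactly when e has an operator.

ω^(ω + 1) + ω^ω + 1

(0) 14|_2 = 2^(2 + 1) + 2^2 + 2 ↦ 3^(3 + 1) + 3^3 + 3|_3 = 111 ⇒ 110
(1) 110|_3 = 3^(3 + 1) + 3^3 + 2 ↦ 4^(4 + 1) + 4^4 + 2|_4 = 1282 ⇒ 1281
(2) 1281|_4 = 4^(4 + 1) + 4^4 + 1 ↦ 5^(5 + 1) + 5^5 + 1|_5 = 18751 ⇒ 18750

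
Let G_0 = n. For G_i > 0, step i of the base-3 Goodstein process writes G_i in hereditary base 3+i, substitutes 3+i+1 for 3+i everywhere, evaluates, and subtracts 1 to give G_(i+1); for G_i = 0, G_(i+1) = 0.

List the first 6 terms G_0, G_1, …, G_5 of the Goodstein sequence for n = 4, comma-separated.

4, 4, 4, 3, 2, 1

G_0 = 4. HB_3(4) = 3 + 1. Bump = 5. G_1 = 4.
G_1 = 4. HB_4(4) = 4. Bump = 5. G_2 = 4.
G_2 = 4. HB_5(4) = 4. Bump = 4. G_3 = 3.
G_3 = 3. HB_6(3) = 3. Bump = 3. G_4 = 2.
G_4 = 2. HB_7(2) = 2. Bump = 2. G_5 = 1.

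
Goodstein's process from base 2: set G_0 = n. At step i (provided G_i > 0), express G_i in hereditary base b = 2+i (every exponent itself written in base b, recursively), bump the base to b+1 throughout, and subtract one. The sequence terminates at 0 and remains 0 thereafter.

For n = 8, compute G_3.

[0] 8 ≡ 2^(2 + 1) (base 2). Lift 3: 81. −1: 80.
[1] 80 ≡ 2·3^3 + 2·3^2 + 2·3 + 2 (base 3). Lift 4: 554. −1: 553.
[2] 553 ≡ 2·4^4 + 2·4^2 + 2·4 + 1 (base 4). Lift 5: 6311. −1: 6310.
[3] 6310 ≡ 2·5^5 + 2·5^2 + 2·5 (base 5). Lift 6: 93396. −1: 93395.

6310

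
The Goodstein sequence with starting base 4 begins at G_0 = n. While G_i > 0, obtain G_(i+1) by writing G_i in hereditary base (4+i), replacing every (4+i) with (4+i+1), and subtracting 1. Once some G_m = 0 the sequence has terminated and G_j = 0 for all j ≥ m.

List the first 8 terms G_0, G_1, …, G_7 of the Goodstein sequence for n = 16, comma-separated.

16 —HB4→ 4^2 —bump→ 5^2 = 25 —(−1)→ 24
24 —HB5→ 4·5 + 4 —bump→ 4·6 + 4 = 28 —(−1)→ 27
27 —HB6→ 4·6 + 3 —bump→ 4·7 + 3 = 31 —(−1)→ 30
30 —HB7→ 4·7 + 2 —bump→ 4·8 + 2 = 34 —(−1)→ 33
33 —HB8→ 4·8 + 1 —bump→ 4·9 + 1 = 37 —(−1)→ 36
36 —HB9→ 4·9 —bump→ 4·10 = 40 —(−1)→ 39
39 —HB10→ 3·10 + 9 —bump→ 3·11 + 9 = 42 —(−1)→ 41

16, 24, 27, 30, 33, 36, 39, 41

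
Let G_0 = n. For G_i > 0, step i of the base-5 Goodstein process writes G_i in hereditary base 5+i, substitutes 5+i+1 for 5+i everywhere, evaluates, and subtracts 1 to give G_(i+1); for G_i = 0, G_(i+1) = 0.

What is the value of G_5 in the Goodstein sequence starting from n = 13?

17

G_0 = 13. HB_5(13) = 2·5 + 3. Bump = 15. G_1 = 14.
G_1 = 14. HB_6(14) = 2·6 + 2. Bump = 16. G_2 = 15.
G_2 = 15. HB_7(15) = 2·7 + 1. Bump = 17. G_3 = 16.
G_3 = 16. HB_8(16) = 2·8. Bump = 18. G_4 = 17.
G_4 = 17. HB_9(17) = 9 + 8. Bump = 18. G_5 = 17.
G_5 = 17. HB_10(17) = 10 + 7. Bump = 18. G_6 = 17.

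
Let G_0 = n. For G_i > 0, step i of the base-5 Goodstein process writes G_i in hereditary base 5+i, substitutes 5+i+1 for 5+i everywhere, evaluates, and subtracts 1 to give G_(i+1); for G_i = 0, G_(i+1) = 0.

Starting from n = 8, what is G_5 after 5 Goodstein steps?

(0) 8|_5 = 5 + 3 ↦ 6 + 3|_6 = 9 ⇒ 8
(1) 8|_6 = 6 + 2 ↦ 7 + 2|_7 = 9 ⇒ 8
(2) 8|_7 = 7 + 1 ↦ 8 + 1|_8 = 9 ⇒ 8
(3) 8|_8 = 8 ↦ 9|_9 = 9 ⇒ 8
(4) 8|_9 = 8 ↦ 8|_10 = 8 ⇒ 7
(5) 7|_10 = 7 ↦ 7|_11 = 7 ⇒ 6

7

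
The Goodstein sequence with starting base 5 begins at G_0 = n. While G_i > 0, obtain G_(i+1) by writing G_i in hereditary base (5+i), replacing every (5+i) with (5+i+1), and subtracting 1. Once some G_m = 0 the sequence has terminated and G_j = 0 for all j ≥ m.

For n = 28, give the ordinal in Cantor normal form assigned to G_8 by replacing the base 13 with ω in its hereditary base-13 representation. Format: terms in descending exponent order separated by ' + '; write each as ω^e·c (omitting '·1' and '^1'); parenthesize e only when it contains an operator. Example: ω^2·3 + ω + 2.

ω·8 + 4

28 —HB5→ 5^2 + 3 —bump→ 6^2 + 3 = 39 —(−1)→ 38
38 —HB6→ 6^2 + 2 —bump→ 7^2 + 2 = 51 —(−1)→ 50
50 —HB7→ 7^2 + 1 —bump→ 8^2 + 1 = 65 —(−1)→ 64
64 —HB8→ 8^2 —bump→ 9^2 = 81 —(−1)→ 80
80 —HB9→ 8·9 + 8 —bump→ 8·10 + 8 = 88 —(−1)→ 87
87 —HB10→ 8·10 + 7 —bump→ 8·11 + 7 = 95 —(−1)→ 94
94 —HB11→ 8·11 + 6 —bump→ 8·12 + 6 = 102 —(−1)→ 101
101 —HB12→ 8·12 + 5 —bump→ 8·13 + 5 = 109 —(−1)→ 108
108 —HB13→ 8·13 + 4 —bump→ 8·14 + 4 = 116 —(−1)→ 115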